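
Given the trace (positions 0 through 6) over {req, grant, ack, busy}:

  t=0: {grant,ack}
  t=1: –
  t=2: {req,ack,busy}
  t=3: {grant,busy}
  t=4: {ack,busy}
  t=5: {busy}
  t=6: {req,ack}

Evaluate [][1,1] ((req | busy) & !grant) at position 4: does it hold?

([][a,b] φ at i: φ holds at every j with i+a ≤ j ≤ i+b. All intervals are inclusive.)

Check ((req | busy) & !grant) at every j in [5,5]:
  j=5: true
All positions satisfy it → formula holds.

Yes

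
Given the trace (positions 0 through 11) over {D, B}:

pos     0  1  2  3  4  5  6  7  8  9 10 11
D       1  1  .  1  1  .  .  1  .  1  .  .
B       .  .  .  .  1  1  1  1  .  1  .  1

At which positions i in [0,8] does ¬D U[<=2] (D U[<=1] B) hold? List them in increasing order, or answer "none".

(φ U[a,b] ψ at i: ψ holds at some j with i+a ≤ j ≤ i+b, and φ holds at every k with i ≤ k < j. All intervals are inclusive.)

2, 3, 4, 5, 6, 7, 8

Evaluate at each i in [0,8]:
  i=0: ✗ (no rhs in [0,2])
  i=1: ✗ (lhs fails at k=1 before rhs at j=3)
  i=2: ✓ (rhs at j=3; lhs holds on [2,2])
  i=3: ✓ (rhs at j=3)
  i=4: ✓ (rhs at j=4)
  i=5: ✓ (rhs at j=5)
  i=6: ✓ (rhs at j=6)
  i=7: ✓ (rhs at j=7)
  i=8: ✓ (rhs at j=9; lhs holds on [8,8])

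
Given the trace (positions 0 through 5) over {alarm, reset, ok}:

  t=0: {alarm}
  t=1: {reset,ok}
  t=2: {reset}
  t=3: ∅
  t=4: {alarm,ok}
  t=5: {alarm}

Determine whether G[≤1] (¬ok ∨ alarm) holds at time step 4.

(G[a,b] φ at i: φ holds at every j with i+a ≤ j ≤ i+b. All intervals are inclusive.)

Check (¬ok ∨ alarm) at every j in [4,5]:
  j=4: true
  j=5: true
All positions satisfy it → formula holds.

True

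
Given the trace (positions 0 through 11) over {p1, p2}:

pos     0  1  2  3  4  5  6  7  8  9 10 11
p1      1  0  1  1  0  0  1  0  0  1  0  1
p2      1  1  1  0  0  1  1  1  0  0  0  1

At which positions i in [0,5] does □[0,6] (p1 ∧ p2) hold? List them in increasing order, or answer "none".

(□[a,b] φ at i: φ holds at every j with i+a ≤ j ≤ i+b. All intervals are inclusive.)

Evaluate at each i in [0,5]:
  i=0: ✗ (fails at j=1)
  i=1: ✗ (fails at j=1)
  i=2: ✗ (fails at j=3)
  i=3: ✗ (fails at j=3)
  i=4: ✗ (fails at j=4)
  i=5: ✗ (fails at j=5)

none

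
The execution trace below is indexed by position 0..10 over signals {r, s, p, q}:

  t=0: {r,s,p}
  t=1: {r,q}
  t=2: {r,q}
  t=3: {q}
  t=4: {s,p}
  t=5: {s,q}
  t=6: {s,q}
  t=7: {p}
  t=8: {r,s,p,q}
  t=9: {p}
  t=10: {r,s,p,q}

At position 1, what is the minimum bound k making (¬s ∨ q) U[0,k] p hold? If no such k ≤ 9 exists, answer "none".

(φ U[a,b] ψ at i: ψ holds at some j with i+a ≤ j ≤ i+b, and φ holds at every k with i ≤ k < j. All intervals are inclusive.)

3

Need earliest j ≥ 1 with p, and (¬s ∨ q) at every k in [1,j-1].
  j=1: rhs fails.
  j=2: rhs fails.
  j=3: rhs fails.
  j=4: rhs holds; lhs holds on [1,3]. k = 3.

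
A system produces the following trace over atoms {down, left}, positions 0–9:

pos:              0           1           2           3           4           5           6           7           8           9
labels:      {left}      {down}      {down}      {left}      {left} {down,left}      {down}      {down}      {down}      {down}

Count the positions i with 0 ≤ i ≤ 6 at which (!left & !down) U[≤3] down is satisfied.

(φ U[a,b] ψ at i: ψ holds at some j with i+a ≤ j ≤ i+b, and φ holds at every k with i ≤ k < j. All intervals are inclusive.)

Evaluate at each i in [0,6]:
  i=0: ✗ (lhs fails at k=0 before rhs at j=1)
  i=1: ✓ (rhs at j=1)
  i=2: ✓ (rhs at j=2)
  i=3: ✗ (lhs fails at k=3 before rhs at j=5)
  i=4: ✗ (lhs fails at k=4 before rhs at j=5)
  i=5: ✓ (rhs at j=5)
  i=6: ✓ (rhs at j=6)
Positions where it holds: {1, 2, 5, 6} → 4.

4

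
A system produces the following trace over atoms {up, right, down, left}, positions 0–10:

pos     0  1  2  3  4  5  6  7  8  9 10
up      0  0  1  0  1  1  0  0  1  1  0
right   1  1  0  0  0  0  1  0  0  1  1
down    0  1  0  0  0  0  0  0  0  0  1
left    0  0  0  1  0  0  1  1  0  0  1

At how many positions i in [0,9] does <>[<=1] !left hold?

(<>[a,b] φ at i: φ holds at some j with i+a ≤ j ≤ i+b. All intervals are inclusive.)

Evaluate at each i in [0,9]:
  i=0: ✓ (witness j=0)
  i=1: ✓ (witness j=1)
  i=2: ✓ (witness j=2)
  i=3: ✓ (witness j=4)
  i=4: ✓ (witness j=4)
  i=5: ✓ (witness j=5)
  i=6: ✗ (none in [6,7])
  i=7: ✓ (witness j=8)
  i=8: ✓ (witness j=8)
  i=9: ✓ (witness j=9)
Positions where it holds: {0, 1, 2, 3, 4, 5, 7, 8, 9} → 9.

9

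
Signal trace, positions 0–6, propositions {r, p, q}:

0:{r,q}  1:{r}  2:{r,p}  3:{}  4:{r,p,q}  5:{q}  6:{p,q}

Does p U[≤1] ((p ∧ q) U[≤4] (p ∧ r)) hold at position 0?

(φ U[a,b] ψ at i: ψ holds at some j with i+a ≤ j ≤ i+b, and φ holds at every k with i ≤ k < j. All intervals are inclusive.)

False

Need some j in [0,1] with ((p ∧ q) U[≤4] (p ∧ r)), and p at every k in [0,j-1].
  j=0: ((p ∧ q) U[≤4] (p ∧ r)) — fails.
  j=1: ((p ∧ q) U[≤4] (p ∧ r)) — fails.
No j in the window works → until fails.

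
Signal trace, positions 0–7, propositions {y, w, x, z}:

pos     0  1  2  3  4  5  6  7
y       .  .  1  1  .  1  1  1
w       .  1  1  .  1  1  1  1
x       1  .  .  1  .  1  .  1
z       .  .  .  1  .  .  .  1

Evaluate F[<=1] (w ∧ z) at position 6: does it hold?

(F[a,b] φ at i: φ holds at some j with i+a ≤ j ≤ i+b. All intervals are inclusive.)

Check (w ∧ z) at each j in [6,7]:
  j=6: false
  j=7: true
Found at j=7 → formula holds.

Holds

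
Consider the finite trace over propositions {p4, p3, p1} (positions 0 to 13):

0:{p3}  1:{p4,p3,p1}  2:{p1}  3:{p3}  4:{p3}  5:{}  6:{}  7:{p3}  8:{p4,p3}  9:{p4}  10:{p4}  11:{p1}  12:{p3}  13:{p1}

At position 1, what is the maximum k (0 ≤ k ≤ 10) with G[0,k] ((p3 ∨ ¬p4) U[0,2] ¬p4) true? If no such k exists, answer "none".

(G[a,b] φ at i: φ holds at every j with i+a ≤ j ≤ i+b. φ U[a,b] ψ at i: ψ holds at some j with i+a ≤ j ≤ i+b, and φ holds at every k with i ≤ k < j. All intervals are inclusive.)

((p3 ∨ ¬p4) U[0,2] ¬p4) must hold from j=1 onward; find where it first fails.
  j=1: holds
  j=2: holds
  j=3: holds
  j=4: holds
  j=5: holds
  j=6: holds
  j=7: holds
  j=8: fails
Holds on [1,7], so largest k = 6.

6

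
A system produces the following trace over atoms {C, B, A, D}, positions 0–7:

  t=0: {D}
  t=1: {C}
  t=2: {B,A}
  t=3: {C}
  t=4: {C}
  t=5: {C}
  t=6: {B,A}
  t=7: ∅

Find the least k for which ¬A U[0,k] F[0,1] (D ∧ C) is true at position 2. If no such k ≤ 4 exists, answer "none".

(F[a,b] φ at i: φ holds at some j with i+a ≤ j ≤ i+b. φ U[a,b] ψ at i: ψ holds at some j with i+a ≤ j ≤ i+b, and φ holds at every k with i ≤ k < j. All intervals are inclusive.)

none

Need earliest j ≥ 2 with F[0,1] (D ∧ C), and ¬A at every k in [2,j-1].
  j=2: rhs fails.
  j=3: rhs fails.
  j=4: rhs fails.
  j=5: rhs fails.
  j=6: rhs fails.
No witness within the range → none.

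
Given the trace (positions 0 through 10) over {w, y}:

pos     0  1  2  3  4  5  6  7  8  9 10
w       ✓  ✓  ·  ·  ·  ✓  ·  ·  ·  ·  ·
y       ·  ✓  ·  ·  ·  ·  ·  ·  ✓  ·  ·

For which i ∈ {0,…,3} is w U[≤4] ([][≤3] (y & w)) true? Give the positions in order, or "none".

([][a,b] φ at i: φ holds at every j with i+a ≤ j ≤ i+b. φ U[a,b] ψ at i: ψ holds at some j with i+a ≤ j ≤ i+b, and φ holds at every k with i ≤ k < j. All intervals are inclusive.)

Evaluate at each i in [0,3]:
  i=0: ✗ (no rhs in [0,4])
  i=1: ✗ (no rhs in [1,5])
  i=2: ✗ (no rhs in [2,6])
  i=3: ✗ (no rhs in [3,7])

none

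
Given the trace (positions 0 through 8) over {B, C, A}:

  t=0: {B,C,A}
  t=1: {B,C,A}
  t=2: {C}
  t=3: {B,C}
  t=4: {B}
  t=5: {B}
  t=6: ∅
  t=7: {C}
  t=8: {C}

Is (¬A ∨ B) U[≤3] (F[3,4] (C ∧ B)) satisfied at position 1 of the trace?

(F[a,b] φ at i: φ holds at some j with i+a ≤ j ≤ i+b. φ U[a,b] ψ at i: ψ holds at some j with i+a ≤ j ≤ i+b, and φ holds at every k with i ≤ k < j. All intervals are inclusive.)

No

Need some j in [1,4] with F[3,4] (C ∧ B), and (¬A ∨ B) at every k in [1,j-1].
  j=1: F[3,4] (C ∧ B) — fails (none in [4,5]).
  j=2: F[3,4] (C ∧ B) — fails (none in [5,6]).
  j=3: F[3,4] (C ∧ B) — fails (none in [6,7]).
  j=4: F[3,4] (C ∧ B) — fails (none in [7,8]).
No j in the window works → until fails.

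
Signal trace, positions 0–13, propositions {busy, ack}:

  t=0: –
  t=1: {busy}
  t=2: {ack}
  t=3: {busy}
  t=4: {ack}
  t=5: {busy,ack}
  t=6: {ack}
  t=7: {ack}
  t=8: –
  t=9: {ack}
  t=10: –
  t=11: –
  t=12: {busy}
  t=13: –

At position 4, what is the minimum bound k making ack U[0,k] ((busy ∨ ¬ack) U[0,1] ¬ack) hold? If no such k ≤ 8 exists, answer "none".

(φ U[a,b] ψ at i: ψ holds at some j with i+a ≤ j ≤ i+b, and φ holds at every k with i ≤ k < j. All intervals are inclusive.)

Need earliest j ≥ 4 with ((busy ∨ ¬ack) U[0,1] ¬ack), and ack at every k in [4,j-1].
  j=4: rhs fails.
  j=5: rhs fails.
  j=6: rhs fails.
  j=7: rhs fails.
  j=8: rhs holds; lhs holds on [4,7]. k = 4.

4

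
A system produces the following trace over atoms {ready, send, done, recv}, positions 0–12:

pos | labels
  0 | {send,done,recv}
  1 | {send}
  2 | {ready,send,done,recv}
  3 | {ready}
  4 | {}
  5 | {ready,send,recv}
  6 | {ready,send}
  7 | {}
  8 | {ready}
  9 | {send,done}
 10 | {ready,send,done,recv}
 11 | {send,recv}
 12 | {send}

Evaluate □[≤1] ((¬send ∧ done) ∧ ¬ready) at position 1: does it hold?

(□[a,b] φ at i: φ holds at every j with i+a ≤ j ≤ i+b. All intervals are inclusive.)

Does not hold

Check ((¬send ∧ done) ∧ ¬ready) at every j in [1,2]:
  j=1: false
  j=2: false
Fails at j=1 → formula fails.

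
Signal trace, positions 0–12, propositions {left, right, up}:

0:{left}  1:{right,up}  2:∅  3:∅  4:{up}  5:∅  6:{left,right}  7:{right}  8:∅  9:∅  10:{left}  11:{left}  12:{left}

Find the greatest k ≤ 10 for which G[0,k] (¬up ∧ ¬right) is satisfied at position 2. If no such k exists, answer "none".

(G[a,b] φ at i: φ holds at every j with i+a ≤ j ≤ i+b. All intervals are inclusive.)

1

(¬up ∧ ¬right) must hold from j=2 onward; find where it first fails.
  j=2: holds
  j=3: holds
  j=4: fails
Holds on [2,3], so largest k = 1.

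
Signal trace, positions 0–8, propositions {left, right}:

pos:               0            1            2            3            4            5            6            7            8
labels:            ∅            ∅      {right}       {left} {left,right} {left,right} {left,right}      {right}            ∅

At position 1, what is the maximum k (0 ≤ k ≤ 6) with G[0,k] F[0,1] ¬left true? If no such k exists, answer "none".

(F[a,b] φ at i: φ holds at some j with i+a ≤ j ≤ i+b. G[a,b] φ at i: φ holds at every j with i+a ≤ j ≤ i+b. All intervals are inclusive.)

1

F[0,1] ¬left must hold from j=1 onward; find where it first fails.
  j=1: holds
  j=2: holds
  j=3: fails
Holds on [1,2], so largest k = 1.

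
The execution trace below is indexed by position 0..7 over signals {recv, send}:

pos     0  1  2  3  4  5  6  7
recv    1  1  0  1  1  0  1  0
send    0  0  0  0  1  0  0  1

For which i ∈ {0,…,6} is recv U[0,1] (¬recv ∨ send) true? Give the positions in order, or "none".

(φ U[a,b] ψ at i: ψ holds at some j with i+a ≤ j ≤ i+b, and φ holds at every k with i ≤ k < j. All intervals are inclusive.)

Evaluate at each i in [0,6]:
  i=0: ✗ (no rhs in [0,1])
  i=1: ✓ (rhs at j=2; lhs holds on [1,1])
  i=2: ✓ (rhs at j=2)
  i=3: ✓ (rhs at j=4; lhs holds on [3,3])
  i=4: ✓ (rhs at j=4)
  i=5: ✓ (rhs at j=5)
  i=6: ✓ (rhs at j=7; lhs holds on [6,6])

1, 2, 3, 4, 5, 6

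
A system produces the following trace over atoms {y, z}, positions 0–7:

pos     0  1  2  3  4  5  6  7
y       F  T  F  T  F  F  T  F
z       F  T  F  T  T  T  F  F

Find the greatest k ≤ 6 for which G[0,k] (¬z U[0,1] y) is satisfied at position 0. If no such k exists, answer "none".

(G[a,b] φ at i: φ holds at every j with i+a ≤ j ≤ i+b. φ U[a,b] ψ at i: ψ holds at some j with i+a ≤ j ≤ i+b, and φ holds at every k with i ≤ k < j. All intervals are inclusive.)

(¬z U[0,1] y) must hold from j=0 onward; find where it first fails.
  j=0: holds
  j=1: holds
  j=2: holds
  j=3: holds
  j=4: fails
Holds on [0,3], so largest k = 3.

3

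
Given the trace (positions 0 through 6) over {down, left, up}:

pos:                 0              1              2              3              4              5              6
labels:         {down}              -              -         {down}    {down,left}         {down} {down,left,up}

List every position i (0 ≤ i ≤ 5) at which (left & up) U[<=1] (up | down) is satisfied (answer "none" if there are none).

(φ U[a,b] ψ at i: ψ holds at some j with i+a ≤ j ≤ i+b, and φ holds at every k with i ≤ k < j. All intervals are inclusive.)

0, 3, 4, 5

Evaluate at each i in [0,5]:
  i=0: ✓ (rhs at j=0)
  i=1: ✗ (no rhs in [1,2])
  i=2: ✗ (lhs fails at k=2 before rhs at j=3)
  i=3: ✓ (rhs at j=3)
  i=4: ✓ (rhs at j=4)
  i=5: ✓ (rhs at j=5)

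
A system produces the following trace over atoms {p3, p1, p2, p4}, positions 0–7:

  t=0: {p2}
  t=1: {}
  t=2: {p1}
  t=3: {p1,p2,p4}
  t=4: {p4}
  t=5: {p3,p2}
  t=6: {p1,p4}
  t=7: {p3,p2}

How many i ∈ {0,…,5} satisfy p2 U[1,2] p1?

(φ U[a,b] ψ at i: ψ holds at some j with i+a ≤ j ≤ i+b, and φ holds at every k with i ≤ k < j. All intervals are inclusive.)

1

Evaluate at each i in [0,5]:
  i=0: ✗ (lhs fails at k=1 before rhs at j=2)
  i=1: ✗ (lhs fails at k=1 before rhs at j=2)
  i=2: ✗ (lhs fails at k=2 before rhs at j=3)
  i=3: ✗ (no rhs in [4,5])
  i=4: ✗ (lhs fails at k=4 before rhs at j=6)
  i=5: ✓ (rhs at j=6; lhs holds on [5,5])
Positions where it holds: {5} → 1.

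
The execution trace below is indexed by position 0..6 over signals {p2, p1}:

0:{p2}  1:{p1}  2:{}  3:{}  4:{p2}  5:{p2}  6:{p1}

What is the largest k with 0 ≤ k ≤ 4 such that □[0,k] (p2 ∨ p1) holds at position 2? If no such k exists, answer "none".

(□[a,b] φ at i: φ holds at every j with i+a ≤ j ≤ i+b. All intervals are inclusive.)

none

(p2 ∨ p1) must hold from j=2 onward; find where it first fails.
  j=2: fails → no k works.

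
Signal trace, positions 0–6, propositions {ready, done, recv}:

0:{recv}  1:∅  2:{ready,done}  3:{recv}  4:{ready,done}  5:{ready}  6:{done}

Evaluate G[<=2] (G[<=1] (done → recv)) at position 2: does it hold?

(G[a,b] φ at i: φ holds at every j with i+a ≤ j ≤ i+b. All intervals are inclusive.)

No

Check G[<=1] (done → recv) at every j in [2,4]:
  j=2: fails at 2
  j=3: fails at 4
  j=4: fails at 4
Fails at j=2 → formula fails.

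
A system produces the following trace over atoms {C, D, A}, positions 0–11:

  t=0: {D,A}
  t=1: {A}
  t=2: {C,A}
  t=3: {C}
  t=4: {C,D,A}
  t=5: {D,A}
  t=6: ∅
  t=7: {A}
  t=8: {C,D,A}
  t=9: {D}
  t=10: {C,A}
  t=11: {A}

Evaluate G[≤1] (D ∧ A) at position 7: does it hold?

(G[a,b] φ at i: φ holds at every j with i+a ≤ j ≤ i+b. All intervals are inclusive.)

Check (D ∧ A) at every j in [7,8]:
  j=7: false
  j=8: true
Fails at j=7 → formula fails.

Does not hold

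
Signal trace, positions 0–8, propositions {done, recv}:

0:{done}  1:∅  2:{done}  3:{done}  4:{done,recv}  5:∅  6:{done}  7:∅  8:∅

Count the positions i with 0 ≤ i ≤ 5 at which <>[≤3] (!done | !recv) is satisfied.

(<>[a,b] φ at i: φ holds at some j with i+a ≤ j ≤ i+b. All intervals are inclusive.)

Evaluate at each i in [0,5]:
  i=0: ✓ (witness j=0)
  i=1: ✓ (witness j=1)
  i=2: ✓ (witness j=2)
  i=3: ✓ (witness j=3)
  i=4: ✓ (witness j=5)
  i=5: ✓ (witness j=5)
Positions where it holds: {0, 1, 2, 3, 4, 5} → 6.

6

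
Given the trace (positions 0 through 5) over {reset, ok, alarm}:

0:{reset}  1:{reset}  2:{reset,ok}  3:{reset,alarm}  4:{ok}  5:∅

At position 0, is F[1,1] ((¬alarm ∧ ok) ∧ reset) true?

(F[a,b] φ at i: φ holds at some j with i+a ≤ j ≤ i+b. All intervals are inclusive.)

Check ((¬alarm ∧ ok) ∧ reset) at each j in [1,1]:
  j=1: false
No position in the window satisfies it → formula fails.

No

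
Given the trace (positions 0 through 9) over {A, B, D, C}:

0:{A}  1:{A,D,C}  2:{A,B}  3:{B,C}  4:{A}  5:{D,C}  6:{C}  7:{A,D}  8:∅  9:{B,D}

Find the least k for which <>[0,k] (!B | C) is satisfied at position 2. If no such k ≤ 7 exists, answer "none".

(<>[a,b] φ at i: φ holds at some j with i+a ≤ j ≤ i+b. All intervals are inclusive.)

Scan j = 2,3,… for (!B | C):
  j=2: fails
  j=3: holds
First hit at j=3, so smallest k = 3-2 = 1.

1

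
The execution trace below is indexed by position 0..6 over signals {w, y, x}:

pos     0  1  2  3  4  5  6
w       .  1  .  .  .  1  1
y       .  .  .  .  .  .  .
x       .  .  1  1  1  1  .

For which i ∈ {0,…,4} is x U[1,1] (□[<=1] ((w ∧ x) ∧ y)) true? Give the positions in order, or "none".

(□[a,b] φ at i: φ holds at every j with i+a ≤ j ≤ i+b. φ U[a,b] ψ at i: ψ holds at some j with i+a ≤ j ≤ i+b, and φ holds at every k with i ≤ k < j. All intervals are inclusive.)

none

Evaluate at each i in [0,4]:
  i=0: ✗ (no rhs in [1,1])
  i=1: ✗ (no rhs in [2,2])
  i=2: ✗ (no rhs in [3,3])
  i=3: ✗ (no rhs in [4,4])
  i=4: ✗ (no rhs in [5,5])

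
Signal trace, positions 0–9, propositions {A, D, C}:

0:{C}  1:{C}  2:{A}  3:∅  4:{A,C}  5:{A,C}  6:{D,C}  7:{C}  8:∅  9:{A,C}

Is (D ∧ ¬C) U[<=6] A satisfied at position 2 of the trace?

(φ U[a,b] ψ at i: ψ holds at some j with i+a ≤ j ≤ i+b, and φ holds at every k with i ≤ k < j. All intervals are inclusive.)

Need some j in [2,8] with A, and (D ∧ ¬C) at every k in [2,j-1].
  j=2: A holds; no prefix to check → satisfied.

Yes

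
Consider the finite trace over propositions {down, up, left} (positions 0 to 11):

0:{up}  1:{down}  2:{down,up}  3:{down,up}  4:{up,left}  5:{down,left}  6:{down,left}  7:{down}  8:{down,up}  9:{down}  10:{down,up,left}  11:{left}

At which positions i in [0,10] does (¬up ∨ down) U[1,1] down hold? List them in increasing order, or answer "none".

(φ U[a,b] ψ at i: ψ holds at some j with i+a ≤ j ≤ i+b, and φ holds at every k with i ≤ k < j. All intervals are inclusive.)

Evaluate at each i in [0,10]:
  i=0: ✗ (lhs fails at k=0 before rhs at j=1)
  i=1: ✓ (rhs at j=2; lhs holds on [1,1])
  i=2: ✓ (rhs at j=3; lhs holds on [2,2])
  i=3: ✗ (no rhs in [4,4])
  i=4: ✗ (lhs fails at k=4 before rhs at j=5)
  i=5: ✓ (rhs at j=6; lhs holds on [5,5])
  i=6: ✓ (rhs at j=7; lhs holds on [6,6])
  i=7: ✓ (rhs at j=8; lhs holds on [7,7])
  i=8: ✓ (rhs at j=9; lhs holds on [8,8])
  i=9: ✓ (rhs at j=10; lhs holds on [9,9])
  i=10: ✗ (no rhs in [11,11])

1, 2, 5, 6, 7, 8, 9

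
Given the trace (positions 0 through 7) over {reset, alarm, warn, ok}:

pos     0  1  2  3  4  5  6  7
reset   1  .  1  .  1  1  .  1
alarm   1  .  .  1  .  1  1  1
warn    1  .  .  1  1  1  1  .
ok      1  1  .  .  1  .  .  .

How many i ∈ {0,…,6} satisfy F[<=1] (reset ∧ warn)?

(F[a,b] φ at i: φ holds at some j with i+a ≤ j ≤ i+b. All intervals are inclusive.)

4

Evaluate at each i in [0,6]:
  i=0: ✓ (witness j=0)
  i=1: ✗ (none in [1,2])
  i=2: ✗ (none in [2,3])
  i=3: ✓ (witness j=4)
  i=4: ✓ (witness j=4)
  i=5: ✓ (witness j=5)
  i=6: ✗ (none in [6,7])
Positions where it holds: {0, 3, 4, 5} → 4.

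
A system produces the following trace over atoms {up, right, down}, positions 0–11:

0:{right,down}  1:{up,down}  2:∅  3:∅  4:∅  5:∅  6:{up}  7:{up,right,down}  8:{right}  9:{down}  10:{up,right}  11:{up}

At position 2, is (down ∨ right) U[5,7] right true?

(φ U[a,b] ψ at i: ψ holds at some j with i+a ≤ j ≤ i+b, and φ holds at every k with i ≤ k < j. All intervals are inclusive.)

Need some j in [7,9] with right, and (down ∨ right) at every k in [2,j-1].
  j=7: right holds, but (down ∨ right) fails at k=2 → not this j.
  j=8: right holds, but (down ∨ right) fails at k=2 → not this j.
  j=9: right false.
No j in the window works → until fails.

False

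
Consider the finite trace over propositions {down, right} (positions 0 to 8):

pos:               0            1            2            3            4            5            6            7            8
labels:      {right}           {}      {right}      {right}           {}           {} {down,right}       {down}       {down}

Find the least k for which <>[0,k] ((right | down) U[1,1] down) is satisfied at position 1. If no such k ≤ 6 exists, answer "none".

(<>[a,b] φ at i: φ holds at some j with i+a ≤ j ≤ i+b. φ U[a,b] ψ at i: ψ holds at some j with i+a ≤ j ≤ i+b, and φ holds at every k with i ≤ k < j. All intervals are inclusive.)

5

Scan j = 1,2,… for ((right | down) U[1,1] down):
  j=1: fails
  j=2: fails
  j=3: fails
  j=4: fails
  j=5: fails
  j=6: holds
First hit at j=6, so smallest k = 6-1 = 5.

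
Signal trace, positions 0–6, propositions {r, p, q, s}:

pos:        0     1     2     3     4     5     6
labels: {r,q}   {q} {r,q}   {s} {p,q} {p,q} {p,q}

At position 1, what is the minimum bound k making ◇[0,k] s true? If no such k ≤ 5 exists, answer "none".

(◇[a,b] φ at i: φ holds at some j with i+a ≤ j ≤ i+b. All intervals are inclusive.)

2

Scan j = 1,2,… for s:
  j=1: fails
  j=2: fails
  j=3: holds
First hit at j=3, so smallest k = 3-1 = 2.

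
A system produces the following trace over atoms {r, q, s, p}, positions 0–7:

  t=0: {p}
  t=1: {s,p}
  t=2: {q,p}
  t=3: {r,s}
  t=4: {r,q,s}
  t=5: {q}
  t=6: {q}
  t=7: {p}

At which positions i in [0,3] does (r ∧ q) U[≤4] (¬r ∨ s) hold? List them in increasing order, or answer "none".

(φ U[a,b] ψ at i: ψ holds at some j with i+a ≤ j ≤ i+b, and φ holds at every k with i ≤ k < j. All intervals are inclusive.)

Evaluate at each i in [0,3]:
  i=0: ✓ (rhs at j=0)
  i=1: ✓ (rhs at j=1)
  i=2: ✓ (rhs at j=2)
  i=3: ✓ (rhs at j=3)

0, 1, 2, 3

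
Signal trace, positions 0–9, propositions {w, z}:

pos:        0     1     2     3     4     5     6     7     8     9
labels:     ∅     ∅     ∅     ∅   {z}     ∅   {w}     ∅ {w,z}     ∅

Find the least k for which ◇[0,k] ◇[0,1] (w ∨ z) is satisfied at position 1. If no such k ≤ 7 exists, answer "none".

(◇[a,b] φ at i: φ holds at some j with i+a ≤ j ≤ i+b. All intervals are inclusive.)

2

Scan j = 1,2,… for ◇[0,1] (w ∨ z):
  j=1: fails
  j=2: fails
  j=3: holds
First hit at j=3, so smallest k = 3-1 = 2.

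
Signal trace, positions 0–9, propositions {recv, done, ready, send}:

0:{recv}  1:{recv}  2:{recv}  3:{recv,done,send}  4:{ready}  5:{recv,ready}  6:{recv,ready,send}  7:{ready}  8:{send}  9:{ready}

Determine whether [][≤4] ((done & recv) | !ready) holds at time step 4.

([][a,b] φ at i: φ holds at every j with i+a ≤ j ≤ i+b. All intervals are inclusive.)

No

Check ((done & recv) | !ready) at every j in [4,8]:
  j=4: false
  j=5: false
  j=6: false
  j=7: false
  j=8: true
Fails at j=4 → formula fails.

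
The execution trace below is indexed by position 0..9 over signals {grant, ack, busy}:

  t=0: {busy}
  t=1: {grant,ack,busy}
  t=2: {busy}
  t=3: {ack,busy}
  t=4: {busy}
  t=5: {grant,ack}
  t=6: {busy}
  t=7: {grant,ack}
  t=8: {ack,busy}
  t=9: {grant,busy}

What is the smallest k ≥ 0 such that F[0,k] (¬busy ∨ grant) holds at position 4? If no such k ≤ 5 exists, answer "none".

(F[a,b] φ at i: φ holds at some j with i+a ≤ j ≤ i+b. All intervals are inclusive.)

1

Scan j = 4,5,… for (¬busy ∨ grant):
  j=4: fails
  j=5: holds
First hit at j=5, so smallest k = 5-4 = 1.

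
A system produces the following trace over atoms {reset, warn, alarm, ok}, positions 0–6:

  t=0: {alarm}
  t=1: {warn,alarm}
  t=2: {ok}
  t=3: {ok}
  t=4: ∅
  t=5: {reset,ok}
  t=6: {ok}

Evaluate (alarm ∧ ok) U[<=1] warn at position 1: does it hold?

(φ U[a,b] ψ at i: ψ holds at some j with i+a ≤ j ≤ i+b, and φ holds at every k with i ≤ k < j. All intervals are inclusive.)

Need some j in [1,2] with warn, and (alarm ∧ ok) at every k in [1,j-1].
  j=1: warn holds; no prefix to check → satisfied.

Holds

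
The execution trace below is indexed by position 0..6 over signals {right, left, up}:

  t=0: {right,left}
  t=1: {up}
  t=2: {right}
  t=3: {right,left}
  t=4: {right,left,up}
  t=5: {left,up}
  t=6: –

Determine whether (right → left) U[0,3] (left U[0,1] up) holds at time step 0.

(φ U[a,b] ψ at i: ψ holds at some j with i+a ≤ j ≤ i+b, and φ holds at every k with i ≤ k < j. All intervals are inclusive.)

Need some j in [0,3] with (left U[0,1] up), and (right → left) at every k in [0,j-1].
  j=0: (left U[0,1] up) holds; no prefix to check → satisfied.

True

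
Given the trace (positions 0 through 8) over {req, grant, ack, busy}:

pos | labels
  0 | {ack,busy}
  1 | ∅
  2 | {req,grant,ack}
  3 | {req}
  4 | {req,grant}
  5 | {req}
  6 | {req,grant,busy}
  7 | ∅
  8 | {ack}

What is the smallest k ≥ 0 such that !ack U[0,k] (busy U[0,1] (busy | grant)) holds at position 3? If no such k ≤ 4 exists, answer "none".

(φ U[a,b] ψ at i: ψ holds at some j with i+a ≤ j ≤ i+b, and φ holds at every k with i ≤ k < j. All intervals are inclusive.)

Need earliest j ≥ 3 with (busy U[0,1] (busy | grant)), and !ack at every k in [3,j-1].
  j=3: rhs fails.
  j=4: rhs holds; lhs holds on [3,3]. k = 1.

1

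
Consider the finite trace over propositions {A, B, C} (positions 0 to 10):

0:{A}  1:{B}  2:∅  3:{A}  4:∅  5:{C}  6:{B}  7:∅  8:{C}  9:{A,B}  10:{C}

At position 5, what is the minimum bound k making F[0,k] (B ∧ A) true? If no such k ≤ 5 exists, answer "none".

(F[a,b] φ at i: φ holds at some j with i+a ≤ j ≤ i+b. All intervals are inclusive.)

4

Scan j = 5,6,… for (B ∧ A):
  j=5: fails
  j=6: fails
  j=7: fails
  j=8: fails
  j=9: holds
First hit at j=9, so smallest k = 9-5 = 4.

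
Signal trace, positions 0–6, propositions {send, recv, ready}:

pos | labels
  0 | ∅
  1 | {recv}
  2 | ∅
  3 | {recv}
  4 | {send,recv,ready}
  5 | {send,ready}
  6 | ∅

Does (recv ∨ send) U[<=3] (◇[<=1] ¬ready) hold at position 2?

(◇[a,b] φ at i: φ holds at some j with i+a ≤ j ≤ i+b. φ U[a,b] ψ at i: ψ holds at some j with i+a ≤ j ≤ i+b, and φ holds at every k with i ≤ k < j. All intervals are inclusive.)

Holds

Need some j in [2,5] with ◇[<=1] ¬ready, and (recv ∨ send) at every k in [2,j-1].
  j=2: ◇[<=1] ¬ready holds; no prefix to check → satisfied.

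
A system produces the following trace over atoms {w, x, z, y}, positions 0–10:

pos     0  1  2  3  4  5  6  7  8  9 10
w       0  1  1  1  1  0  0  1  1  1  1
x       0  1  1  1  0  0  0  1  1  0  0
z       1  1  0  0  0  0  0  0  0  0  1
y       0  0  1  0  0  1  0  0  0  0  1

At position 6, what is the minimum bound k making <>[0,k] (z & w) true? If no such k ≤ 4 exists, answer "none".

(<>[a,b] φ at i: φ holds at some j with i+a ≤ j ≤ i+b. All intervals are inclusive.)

Scan j = 6,7,… for (z & w):
  j=6: fails
  j=7: fails
  j=8: fails
  j=9: fails
  j=10: holds
First hit at j=10, so smallest k = 10-6 = 4.

4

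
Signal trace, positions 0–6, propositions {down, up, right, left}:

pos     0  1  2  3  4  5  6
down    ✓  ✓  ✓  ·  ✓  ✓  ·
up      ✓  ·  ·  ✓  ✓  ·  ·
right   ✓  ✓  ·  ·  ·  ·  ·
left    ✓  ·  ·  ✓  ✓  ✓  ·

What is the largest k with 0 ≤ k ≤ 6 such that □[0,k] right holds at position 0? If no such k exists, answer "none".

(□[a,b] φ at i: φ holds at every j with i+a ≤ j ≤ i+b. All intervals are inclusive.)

right must hold from j=0 onward; find where it first fails.
  j=0: holds
  j=1: holds
  j=2: fails
Holds on [0,1], so largest k = 1.

1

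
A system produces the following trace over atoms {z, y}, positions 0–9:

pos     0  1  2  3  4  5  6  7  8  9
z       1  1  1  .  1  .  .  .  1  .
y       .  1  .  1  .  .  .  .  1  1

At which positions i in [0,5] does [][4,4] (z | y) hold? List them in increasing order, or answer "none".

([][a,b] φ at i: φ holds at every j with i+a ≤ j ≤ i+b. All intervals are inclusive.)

Evaluate at each i in [0,5]:
  i=0: ✓ (all of [4,4])
  i=1: ✗ (fails at j=5)
  i=2: ✗ (fails at j=6)
  i=3: ✗ (fails at j=7)
  i=4: ✓ (all of [8,8])
  i=5: ✓ (all of [9,9])

0, 4, 5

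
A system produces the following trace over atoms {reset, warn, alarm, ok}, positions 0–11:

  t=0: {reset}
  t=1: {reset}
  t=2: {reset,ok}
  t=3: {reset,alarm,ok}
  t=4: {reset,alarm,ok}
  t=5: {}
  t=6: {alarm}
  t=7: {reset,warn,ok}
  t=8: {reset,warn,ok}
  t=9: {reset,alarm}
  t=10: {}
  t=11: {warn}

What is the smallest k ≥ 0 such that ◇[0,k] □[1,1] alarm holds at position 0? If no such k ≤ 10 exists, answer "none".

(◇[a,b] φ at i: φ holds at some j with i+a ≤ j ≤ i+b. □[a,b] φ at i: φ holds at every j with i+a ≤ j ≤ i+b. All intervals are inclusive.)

Scan j = 0,1,… for □[1,1] alarm:
  j=0: fails
  j=1: fails
  j=2: holds
First hit at j=2, so smallest k = 2-0 = 2.

2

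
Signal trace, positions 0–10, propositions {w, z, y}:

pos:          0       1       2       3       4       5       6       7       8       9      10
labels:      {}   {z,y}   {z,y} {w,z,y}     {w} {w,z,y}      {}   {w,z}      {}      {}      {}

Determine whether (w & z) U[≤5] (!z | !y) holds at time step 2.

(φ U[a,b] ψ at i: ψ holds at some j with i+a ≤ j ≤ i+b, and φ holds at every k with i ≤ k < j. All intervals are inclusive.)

Need some j in [2,7] with (!z | !y), and (w & z) at every k in [2,j-1].
  j=2: (!z | !y) false.
  j=3: (!z | !y) false.
  j=4: (!z | !y) holds, but (w & z) fails at k=2 → not this j.
  j=5: (!z | !y) false.
  j=6: (!z | !y) holds, but (w & z) fails at k=2 → not this j.
  j=7: (!z | !y) holds, but (w & z) fails at k=2 → not this j.
No j in the window works → until fails.

False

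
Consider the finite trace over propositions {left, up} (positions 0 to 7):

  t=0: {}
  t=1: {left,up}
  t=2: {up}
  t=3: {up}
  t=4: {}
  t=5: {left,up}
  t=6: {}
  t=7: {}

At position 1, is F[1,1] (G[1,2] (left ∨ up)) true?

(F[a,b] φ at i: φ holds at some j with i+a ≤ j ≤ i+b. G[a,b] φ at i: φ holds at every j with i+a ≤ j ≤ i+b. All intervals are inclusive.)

Check G[1,2] (left ∨ up) at each j in [2,2]:
  j=2: fails at 4
No position in the window satisfies it → formula fails.

Does not hold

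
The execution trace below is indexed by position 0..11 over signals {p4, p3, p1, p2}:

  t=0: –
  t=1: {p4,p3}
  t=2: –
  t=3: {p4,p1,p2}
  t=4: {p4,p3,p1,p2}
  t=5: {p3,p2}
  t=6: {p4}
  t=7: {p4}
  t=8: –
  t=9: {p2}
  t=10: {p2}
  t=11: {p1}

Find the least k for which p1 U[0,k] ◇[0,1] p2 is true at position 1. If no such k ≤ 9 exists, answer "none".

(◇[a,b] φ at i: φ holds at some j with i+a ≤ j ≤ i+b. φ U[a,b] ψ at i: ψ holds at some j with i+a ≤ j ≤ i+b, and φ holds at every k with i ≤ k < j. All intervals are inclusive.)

none

Need earliest j ≥ 1 with ◇[0,1] p2, and p1 at every k in [1,j-1].
  j=1: rhs fails.
  j=2: rhs holds but lhs fails at k=1.
  j=3: rhs holds but lhs fails at k=1.
  j=4: rhs holds but lhs fails at k=1.
  j=5: rhs holds but lhs fails at k=1.
  j=6: rhs fails.
  j=7: rhs fails.
  j=8: rhs holds but lhs fails at k=1.
  j=9: rhs holds but lhs fails at k=1.
  j=10: rhs holds but lhs fails at k=1.
No witness within the range → none.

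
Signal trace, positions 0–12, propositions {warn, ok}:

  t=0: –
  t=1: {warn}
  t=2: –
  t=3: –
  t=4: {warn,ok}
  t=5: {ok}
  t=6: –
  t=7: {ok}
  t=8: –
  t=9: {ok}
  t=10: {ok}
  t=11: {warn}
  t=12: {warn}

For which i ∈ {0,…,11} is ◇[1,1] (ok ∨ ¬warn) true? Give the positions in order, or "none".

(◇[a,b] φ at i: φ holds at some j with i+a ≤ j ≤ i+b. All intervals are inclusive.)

Evaluate at each i in [0,11]:
  i=0: ✗ (none in [1,1])
  i=1: ✓ (witness j=2)
  i=2: ✓ (witness j=3)
  i=3: ✓ (witness j=4)
  i=4: ✓ (witness j=5)
  i=5: ✓ (witness j=6)
  i=6: ✓ (witness j=7)
  i=7: ✓ (witness j=8)
  i=8: ✓ (witness j=9)
  i=9: ✓ (witness j=10)
  i=10: ✗ (none in [11,11])
  i=11: ✗ (none in [12,12])

1, 2, 3, 4, 5, 6, 7, 8, 9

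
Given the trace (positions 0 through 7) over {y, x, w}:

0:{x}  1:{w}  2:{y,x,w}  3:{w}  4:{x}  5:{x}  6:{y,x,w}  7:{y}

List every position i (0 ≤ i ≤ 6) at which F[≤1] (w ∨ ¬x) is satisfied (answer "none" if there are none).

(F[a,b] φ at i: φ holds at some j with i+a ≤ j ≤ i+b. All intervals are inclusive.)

0, 1, 2, 3, 5, 6

Evaluate at each i in [0,6]:
  i=0: ✓ (witness j=1)
  i=1: ✓ (witness j=1)
  i=2: ✓ (witness j=2)
  i=3: ✓ (witness j=3)
  i=4: ✗ (none in [4,5])
  i=5: ✓ (witness j=6)
  i=6: ✓ (witness j=6)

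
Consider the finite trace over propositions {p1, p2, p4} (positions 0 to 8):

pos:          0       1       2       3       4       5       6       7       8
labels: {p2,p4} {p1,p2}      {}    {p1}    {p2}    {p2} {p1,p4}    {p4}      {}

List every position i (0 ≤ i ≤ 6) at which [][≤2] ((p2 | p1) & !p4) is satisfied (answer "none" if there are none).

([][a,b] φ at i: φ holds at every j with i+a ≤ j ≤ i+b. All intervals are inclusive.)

Evaluate at each i in [0,6]:
  i=0: ✗ (fails at j=0)
  i=1: ✗ (fails at j=2)
  i=2: ✗ (fails at j=2)
  i=3: ✓ (all of [3,5])
  i=4: ✗ (fails at j=6)
  i=5: ✗ (fails at j=6)
  i=6: ✗ (fails at j=6)

3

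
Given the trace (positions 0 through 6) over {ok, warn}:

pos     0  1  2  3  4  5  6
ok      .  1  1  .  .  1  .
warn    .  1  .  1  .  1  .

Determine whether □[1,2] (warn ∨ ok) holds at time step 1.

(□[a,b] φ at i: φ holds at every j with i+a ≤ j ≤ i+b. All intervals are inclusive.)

True

Check (warn ∨ ok) at every j in [2,3]:
  j=2: true
  j=3: true
All positions satisfy it → formula holds.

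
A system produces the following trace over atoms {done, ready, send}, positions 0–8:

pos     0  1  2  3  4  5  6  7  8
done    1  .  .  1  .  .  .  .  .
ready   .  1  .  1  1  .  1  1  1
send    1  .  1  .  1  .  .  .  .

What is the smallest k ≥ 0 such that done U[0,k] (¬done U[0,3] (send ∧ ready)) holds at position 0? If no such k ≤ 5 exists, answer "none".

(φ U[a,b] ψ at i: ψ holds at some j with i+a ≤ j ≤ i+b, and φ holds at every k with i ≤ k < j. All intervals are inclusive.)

Need earliest j ≥ 0 with (¬done U[0,3] (send ∧ ready)), and done at every k in [0,j-1].
  j=0: rhs fails.
  j=1: rhs fails.
  j=2: rhs fails.
  j=3: rhs fails.
  j=4: rhs holds but lhs fails at k=1.
  j=5: rhs fails.
No witness within the range → none.

none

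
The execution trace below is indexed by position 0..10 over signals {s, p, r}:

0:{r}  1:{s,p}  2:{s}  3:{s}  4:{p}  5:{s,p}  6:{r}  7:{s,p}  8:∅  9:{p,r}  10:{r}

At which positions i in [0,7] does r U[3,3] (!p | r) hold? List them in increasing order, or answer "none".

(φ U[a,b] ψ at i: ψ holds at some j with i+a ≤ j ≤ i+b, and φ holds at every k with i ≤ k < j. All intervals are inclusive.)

Evaluate at each i in [0,7]:
  i=0: ✗ (lhs fails at k=1 before rhs at j=3)
  i=1: ✗ (no rhs in [4,4])
  i=2: ✗ (no rhs in [5,5])
  i=3: ✗ (lhs fails at k=3 before rhs at j=6)
  i=4: ✗ (no rhs in [7,7])
  i=5: ✗ (lhs fails at k=5 before rhs at j=8)
  i=6: ✗ (lhs fails at k=7 before rhs at j=9)
  i=7: ✗ (lhs fails at k=7 before rhs at j=10)

none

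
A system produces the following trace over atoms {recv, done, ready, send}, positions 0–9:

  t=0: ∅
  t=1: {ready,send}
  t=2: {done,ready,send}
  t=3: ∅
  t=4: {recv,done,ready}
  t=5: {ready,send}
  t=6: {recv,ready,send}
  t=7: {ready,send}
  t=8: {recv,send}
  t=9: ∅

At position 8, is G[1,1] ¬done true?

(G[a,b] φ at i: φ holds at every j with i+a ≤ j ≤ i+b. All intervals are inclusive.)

Check ¬done at every j in [9,9]:
  j=9: true
All positions satisfy it → formula holds.

Holds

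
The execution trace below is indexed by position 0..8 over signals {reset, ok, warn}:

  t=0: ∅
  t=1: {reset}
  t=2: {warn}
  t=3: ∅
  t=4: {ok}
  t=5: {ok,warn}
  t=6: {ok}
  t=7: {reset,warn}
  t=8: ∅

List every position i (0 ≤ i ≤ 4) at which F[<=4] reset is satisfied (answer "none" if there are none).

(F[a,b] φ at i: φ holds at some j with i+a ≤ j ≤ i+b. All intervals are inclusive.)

0, 1, 3, 4

Evaluate at each i in [0,4]:
  i=0: ✓ (witness j=1)
  i=1: ✓ (witness j=1)
  i=2: ✗ (none in [2,6])
  i=3: ✓ (witness j=7)
  i=4: ✓ (witness j=7)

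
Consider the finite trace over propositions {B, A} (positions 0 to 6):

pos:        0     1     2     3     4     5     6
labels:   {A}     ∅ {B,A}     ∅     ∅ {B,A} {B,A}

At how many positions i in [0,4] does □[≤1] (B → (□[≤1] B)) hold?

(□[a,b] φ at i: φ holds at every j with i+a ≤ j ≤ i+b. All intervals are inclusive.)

Evaluate at each i in [0,4]:
  i=0: ✓ (all of [0,1])
  i=1: ✗ (fails at j=2)
  i=2: ✗ (fails at j=2)
  i=3: ✓ (all of [3,4])
  i=4: ✓ (all of [4,5])
Positions where it holds: {0, 3, 4} → 3.

3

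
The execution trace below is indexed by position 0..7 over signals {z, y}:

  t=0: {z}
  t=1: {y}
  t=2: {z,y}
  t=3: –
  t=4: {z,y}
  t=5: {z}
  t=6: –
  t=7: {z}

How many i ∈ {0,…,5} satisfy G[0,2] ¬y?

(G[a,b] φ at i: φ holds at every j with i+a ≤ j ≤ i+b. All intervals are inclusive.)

1

Evaluate at each i in [0,5]:
  i=0: ✗ (fails at j=1)
  i=1: ✗ (fails at j=1)
  i=2: ✗ (fails at j=2)
  i=3: ✗ (fails at j=4)
  i=4: ✗ (fails at j=4)
  i=5: ✓ (all of [5,7])
Positions where it holds: {5} → 1.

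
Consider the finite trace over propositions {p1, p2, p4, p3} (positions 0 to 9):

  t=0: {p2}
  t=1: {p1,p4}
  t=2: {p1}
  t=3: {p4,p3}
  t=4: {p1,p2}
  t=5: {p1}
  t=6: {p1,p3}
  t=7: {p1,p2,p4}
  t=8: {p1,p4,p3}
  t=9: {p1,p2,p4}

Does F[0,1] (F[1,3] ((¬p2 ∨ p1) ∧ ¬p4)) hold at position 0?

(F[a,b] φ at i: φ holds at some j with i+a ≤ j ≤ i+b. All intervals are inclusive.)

True

Check F[1,3] ((¬p2 ∨ p1) ∧ ¬p4) at each j in [0,1]:
  j=0: holds (witness at 2)
  j=1: holds (witness at 2)
Found at j=0 → formula holds.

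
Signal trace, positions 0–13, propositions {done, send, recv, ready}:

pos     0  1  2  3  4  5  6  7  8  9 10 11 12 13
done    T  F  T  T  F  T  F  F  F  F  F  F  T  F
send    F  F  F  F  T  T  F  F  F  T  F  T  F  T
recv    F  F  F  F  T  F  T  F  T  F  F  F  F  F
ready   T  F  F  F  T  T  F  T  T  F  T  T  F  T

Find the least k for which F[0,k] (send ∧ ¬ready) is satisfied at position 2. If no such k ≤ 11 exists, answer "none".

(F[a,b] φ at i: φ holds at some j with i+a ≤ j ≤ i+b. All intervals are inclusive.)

7

Scan j = 2,3,… for (send ∧ ¬ready):
  j=2: fails
  j=3: fails
  j=4: fails
  j=5: fails
  j=6: fails
  j=7: fails
  j=8: fails
  j=9: holds
First hit at j=9, so smallest k = 9-2 = 7.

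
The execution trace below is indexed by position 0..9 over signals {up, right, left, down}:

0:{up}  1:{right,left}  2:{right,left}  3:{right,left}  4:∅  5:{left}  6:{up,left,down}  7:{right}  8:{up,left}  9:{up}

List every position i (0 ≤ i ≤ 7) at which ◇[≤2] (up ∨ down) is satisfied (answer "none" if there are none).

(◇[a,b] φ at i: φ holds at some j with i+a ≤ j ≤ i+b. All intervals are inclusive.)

0, 4, 5, 6, 7

Evaluate at each i in [0,7]:
  i=0: ✓ (witness j=0)
  i=1: ✗ (none in [1,3])
  i=2: ✗ (none in [2,4])
  i=3: ✗ (none in [3,5])
  i=4: ✓ (witness j=6)
  i=5: ✓ (witness j=6)
  i=6: ✓ (witness j=6)
  i=7: ✓ (witness j=8)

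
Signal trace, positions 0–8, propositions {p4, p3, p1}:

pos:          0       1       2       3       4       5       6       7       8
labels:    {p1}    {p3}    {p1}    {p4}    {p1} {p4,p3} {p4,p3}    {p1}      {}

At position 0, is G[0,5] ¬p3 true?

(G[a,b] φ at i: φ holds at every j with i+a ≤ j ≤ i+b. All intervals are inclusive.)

No

Check ¬p3 at every j in [0,5]:
  j=0: true
  j=1: false
  j=2: true
  j=3: true
  j=4: true
  j=5: false
Fails at j=1 → formula fails.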